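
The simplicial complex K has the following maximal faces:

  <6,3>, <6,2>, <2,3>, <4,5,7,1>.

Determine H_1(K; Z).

H_1 = Z.

Order the vertices as 1 < 2 < 3 < 4 < 5 < 6 < 7. Listing each simplex with vertices in this order, K has dimension 3 with simplices:

  0-simplices (7): [1], [2], [3], [4], [5], [6], [7]
  1-simplices (9): [1,4], [1,5], [1,7], [2,3], [2,6], [3,6], [4,5], [4,7], [5,7]
  2-simplices (4): [1,4,5], [1,4,7], [1,5,7], [4,5,7]
  3-simplices (1): [1,4,5,7]

Hence C_0 ≅ Z^7, C_1 ≅ Z^9, C_2 ≅ Z^4, C_3 ≅ Z^1.

∂_1: C_1 → C_0 maps an edge to its endpoints' difference, ∂[p,q] = q − p. For instance
  ∂[2,3] = [3] − [2].
This gives a 7×9 integer matrix of rank 5; reducing to Smith normal form yields diagonal entries (1,1,1,1,1).

∂_2: C_2 → C_1 sends each 2-simplex [p,q,r] to [q,r] − [p,r] + [p,q]. For instance
  ∂[1,4,5] = [4,5] − [1,5] + [1,4],
  ∂[1,5,7] = [5,7] − [1,7] + [1,5].
The 9×4 boundary matrix has rank 3 and Smith normal form diag(1,1,1).

∂_3: C_3 → C_2 sends each 3-simplex σ to the alternating sum Σ_i (−1)^i (σ with its i-th vertex removed). For instance
  ∂[1,4,5,7] = [4,5,7] − [1,5,7] + [1,4,7] − [1,4,5].
This gives a 4×1 integer matrix of rank 1; reducing to Smith normal form yields diagonal entries (1).

From H_k ≅ ker(∂_k) / im(∂_{k+1}) we obtain:

  H_1: rank ker ∂_1 − rank ∂_2 = (9 − 5) − 3 = 1, and the invariant factors of ∂_2 are all 1, so H_1 ≅ Z.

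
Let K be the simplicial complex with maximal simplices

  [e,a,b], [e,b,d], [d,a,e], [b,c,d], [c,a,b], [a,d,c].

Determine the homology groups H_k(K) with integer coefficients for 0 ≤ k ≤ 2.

We work with the vertex ordering a < b < c < d < e. The simplices of K, each written with vertices in increasing order, are:

  0-simplices (5): a, b, c, d, e
  1-simplices (9): ab, ac, ad, ae, bc, bd, be, cd, de
  2-simplices (6): abc, abe, acd, ade, bcd, bde

giving chain groups C_0 ≅ Z^5, C_1 ≅ Z^9, C_2 ≅ Z^6.

The boundary map ∂_1: C_1 → C_0 is given by ∂[p,q] = [q] − [p].
As a 5×9 matrix over Z this has rank 4, with invariant factors (1,1,1,1).

Boundary ∂_2: C_2 → C_1 sends each 2-simplex [p,q,r] to [q,r] − [p,r] + [p,q]. For instance
  ∂acd = cd − ad + ac,
  ∂ade = de − ae + ad.
As a 9×6 matrix over Z this has rank 5, with invariant factors (1,1,1,1,1).

Now H_k = ker ∂_k / im ∂_{k+1}, so:

  H_0: rank C_0 − rank ∂_1 = 5 − 4 = 1, and the invariant factors of ∂_1 are all 1, so H_0 ≅ Z.
  H_1: rank ker ∂_1 − rank ∂_2 = (9 − 4) − 5 = 0, and the invariant factors of ∂_2 are all 1, so H_1 ≅ 0.
  H_2: rank ker ∂_2 − rank ∂_3 = (6 − 5) − 0 = 1, and there is no ∂_3, so H_2 ≅ Z.

As a check, the Euler characteristic is 5 − 9 + 6 = 2, which agrees with 1 − 0 + 1 = 2.
(K is a triangulation of the 2-sphere S^2.)

H_0 ≅ Z,  H_1 = 0,  H_2 ≅ Z.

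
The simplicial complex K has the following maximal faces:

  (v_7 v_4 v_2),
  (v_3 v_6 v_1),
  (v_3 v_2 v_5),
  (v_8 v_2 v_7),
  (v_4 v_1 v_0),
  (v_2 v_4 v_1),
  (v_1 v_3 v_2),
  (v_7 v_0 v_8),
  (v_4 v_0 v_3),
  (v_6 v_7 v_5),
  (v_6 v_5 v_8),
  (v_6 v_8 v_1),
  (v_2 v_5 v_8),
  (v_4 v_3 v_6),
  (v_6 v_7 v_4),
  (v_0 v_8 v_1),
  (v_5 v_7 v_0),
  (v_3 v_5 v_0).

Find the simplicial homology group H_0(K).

Fix the vertex order v_0 < v_1 < v_2 < v_3 < v_4 < v_5 < v_6 < v_7 < v_8 and write every simplex with vertices in increasing order. Then dim K = 2 and the simplices of K are:

  0-simplices (9): [v_0], [v_1], [v_2], [v_3], [v_4], [v_5], [v_6], [v_7], [v_8]
  1-simplices (27): (27 of them)
  2-simplices (18): (18 of them)

Hence C_0 ≅ Z^9, C_1 ≅ Z^27, C_2 ≅ Z^18.

∂_1: C_1 → C_0 is given by ∂[p,q] = [q] − [p].
The resulting 9×27 matrix has rank 8, and its Smith normal form has invariant factors (1,1,1,1,1,1,1,1).

The boundary map ∂_2: C_2 → C_1 acts by ∂[p,q,r] = [q,r] − [p,r] + [p,q]. For instance
  ∂[v_2,v_3,v_5] = [v_3,v_5] − [v_2,v_5] + [v_2,v_3],
  ∂[v_3,v_4,v_6] = [v_4,v_6] − [v_3,v_6] + [v_3,v_4].
This gives a 27×18 integer matrix of rank 18; reducing to Smith normal form yields diagonal entries (1,1,1,1,1,1,1,1,1,1,1,1,1,1,1,1,1,2).

Now H_k = ker ∂_k / im ∂_{k+1}, so:

  H_0: rank C_0 − rank ∂_1 = 9 − 8 = 1, and the invariant factors of ∂_1 are all 1, so H_0 = Z.

H_0 = Z.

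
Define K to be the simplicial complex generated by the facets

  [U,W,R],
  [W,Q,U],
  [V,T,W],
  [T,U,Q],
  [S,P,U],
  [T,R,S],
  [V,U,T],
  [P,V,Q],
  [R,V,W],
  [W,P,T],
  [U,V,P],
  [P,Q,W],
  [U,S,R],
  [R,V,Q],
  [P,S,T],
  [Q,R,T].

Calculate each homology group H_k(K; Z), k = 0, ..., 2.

Fix the vertex order P < Q < R < S < T < U < V < W and write every simplex with vertices in increasing order. Then dim K = 2 and the simplices of K are:

  0-simplices (8): P, Q, R, S, T, U, V, W
  1-simplices (24): PQ, PS, PT, PU, PV, PW, QR, QT, QU, QV, QW, RS, RT, RU, RV, RW, ST, SU, TU, TV, TW, UV, UW, VW
  2-simplices (16): PQV, PQW, PST, PSU, PTW, PUV, QRT, QRV, QTU, QUW, RST, RSU, RUW, RVW, TUV, TVW

Hence C_0 ≅ Z^8, C_1 ≅ Z^24, C_2 ≅ Z^16.

∂_1: C_1 → C_0 sends each edge [p,q] (with p < q) to q − p.
The resulting 8×24 matrix has rank 7, and its Smith normal form has invariant factors (1,1,1,1,1,1,1).

∂_2: C_2 → C_1 acts by ∂[p,q,r] = [q,r] − [p,r] + [p,q]. For instance
  ∂RSU = SU − RU + RS,
  ∂RUW = UW − RW + RU.
As a 24×16 matrix over Z this has rank 15, with invariant factors (1,1,1,1,1,1,1,1,1,1,1,1,1,1,1).

From H_k ≅ ker(∂_k) / im(∂_{k+1}) we obtain:

  H_0: rank C_0 − rank ∂_1 = 8 − 7 = 1, and the invariant factors of ∂_1 are all 1, so H_0 = Z.
  H_1: rank ker ∂_1 − rank ∂_2 = (24 − 7) − 15 = 2, and the invariant factors of ∂_2 are all 1, so H_1 = Z^2.
  H_2: rank ker ∂_2 − rank ∂_3 = (16 − 15) − 0 = 1, and there is no ∂_3, so H_2 = Z.

H_0 = Z,  H_1 = Z^2,  H_2 = Z.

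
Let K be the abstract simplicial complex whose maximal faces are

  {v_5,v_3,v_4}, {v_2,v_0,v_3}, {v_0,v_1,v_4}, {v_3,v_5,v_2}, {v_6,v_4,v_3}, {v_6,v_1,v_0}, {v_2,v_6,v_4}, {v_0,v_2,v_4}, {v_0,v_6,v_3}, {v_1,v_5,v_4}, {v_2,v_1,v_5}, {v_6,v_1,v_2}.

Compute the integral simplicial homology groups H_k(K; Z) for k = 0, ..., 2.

H_0 ≅ Z,  H_1 ≅ Z/2,  H_2 = 0.

We work with the vertex ordering v_0 < v_1 < v_2 < v_3 < v_4 < v_5 < v_6. The simplices of K, each written with vertices in increasing order, are:

  0-simplices (7): [v_0], [v_1], [v_2], [v_3], [v_4], [v_5], [v_6]
  1-simplices (18): (18 of them)
  2-simplices (12): (12 of them)

giving chain groups C_0 ≅ Z^7, C_1 ≅ Z^18, C_2 ≅ Z^12.

Boundary ∂_1: C_1 → C_0 maps an edge to its endpoints' difference, ∂[p,q] = q − p. For instance
  ∂[v_1,v_6] = [v_6] − [v_1].
As a 7×18 matrix over Z this has rank 6, with invariant factors (1,1,1,1,1,1).

The boundary map ∂_2: C_2 → C_1 sends each 2-simplex [p,q,r] to [q,r] − [p,r] + [p,q]. For instance
  ∂[v_3,v_4,v_5] = [v_4,v_5] − [v_3,v_5] + [v_3,v_4],
  ∂[v_1,v_4,v_5] = [v_4,v_5] − [v_1,v_5] + [v_1,v_4].
The 18×12 boundary matrix has rank 12 and Smith normal form diag(1,1,1,1,1,1,1,1,1,1,1,2).

Now H_k = ker ∂_k / im ∂_{k+1}, so:

  H_0: rank C_0 − rank ∂_1 = 7 − 6 = 1, and the invariant factors of ∂_1 are all 1, so H_0 = Z.
  H_1: rank ker ∂_1 − rank ∂_2 = (18 − 6) − 12 = 0, and ∂_2 has invariant factor 2 > 1, so H_1 = Z/2.
  H_2: rank ker ∂_2 − rank ∂_3 = (12 − 12) − 0 = 0, and there is no ∂_3, so H_2 = 0.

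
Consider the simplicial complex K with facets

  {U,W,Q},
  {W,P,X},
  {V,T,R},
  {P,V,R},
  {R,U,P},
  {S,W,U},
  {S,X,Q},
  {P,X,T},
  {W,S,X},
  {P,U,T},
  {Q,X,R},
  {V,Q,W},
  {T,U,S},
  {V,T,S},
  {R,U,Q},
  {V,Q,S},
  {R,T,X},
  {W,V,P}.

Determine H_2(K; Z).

Order the vertices as P < Q < R < S < T < U < V < W < X. Listing each simplex with vertices in this order, K has dimension 2 with simplices:

  0-simplices (9): P, Q, R, S, T, U, V, W, X
  1-simplices (27): PR, PT, PU, PV, PW, PX, QR, QS, QU, QV, QW, QX, RT, RU, RV, RX, ST, SU, SV, SW, SX, TU, TV, TX, UW, VW, WX
  2-simplices (18): PRU, PRV, PTU, PTX, PVW, PWX, QRU, QRX, QSV, QSX, QUW, QVW, RTV, RTX, STU, STV, SUW, SWX

giving chain groups C_0 ≅ Z^9, C_1 ≅ Z^27, C_2 ≅ Z^18.

Boundary ∂_1: C_1 → C_0 sends each edge [p,q] (with p < q) to q − p.
The 9×27 boundary matrix has rank 8 and Smith normal form diag(1,1,1,1,1,1,1,1).

∂_2: C_2 → C_1 sends each 2-simplex [p,q,r] to [q,r] − [p,r] + [p,q]. For instance
  ∂QSV = SV − QV + QS,
  ∂RTX = TX − RX + RT.
The resulting 27×18 matrix has rank 18, and its Smith normal form has invariant factors (1,1,1,1,1,1,1,1,1,1,1,1,1,1,1,1,1,2).

Now H_k = ker ∂_k / im ∂_{k+1}, so:

  H_2: rank ker ∂_2 − rank ∂_3 = (18 − 18) − 0 = 0, and there is no ∂_3, so H_2 ≅ 0.

(K is a triangulation of the Klein bottle.)

H_2 ≅ 0.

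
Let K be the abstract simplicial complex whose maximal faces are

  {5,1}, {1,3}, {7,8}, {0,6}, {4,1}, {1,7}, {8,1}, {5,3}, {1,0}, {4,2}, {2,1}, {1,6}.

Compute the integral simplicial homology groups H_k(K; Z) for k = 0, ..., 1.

We work with the vertex ordering 0 < 1 < 2 < 3 < 4 < 5 < 6 < 7 < 8. The simplices of K, each written with vertices in increasing order, are:

  0-simplices (9): [0], [1], [2], [3], [4], [5], [6], [7], [8]
  1-simplices (12): [0,1], [0,6], [1,2], [1,3], [1,4], [1,5], [1,6], [1,7], [1,8], [2,4], [3,5], [7,8]

so the chain groups are C_0 ≅ Z^9, C_1 ≅ Z^12.

The boundary map ∂_1: C_1 → C_0 maps an edge to its endpoints' difference, ∂[p,q] = q − p. For instance
  ∂[1,8] = [8] − [1].
The 9×12 boundary matrix has rank 8 and Smith normal form diag(1,1,1,1,1,1,1,1).

Now H_k = ker ∂_k / im ∂_{k+1}, so:

  H_0: rank C_0 − rank ∂_1 = 9 − 8 = 1, and the invariant factors of ∂_1 are all 1, so H_0 ≅ Z.
  H_1: rank ker ∂_1 − rank ∂_2 = (12 − 8) − 0 = 4, and there is no ∂_2, so H_1 ≅ Z^4.

H_0 ≅ Z,  H_1 ≅ Z^4.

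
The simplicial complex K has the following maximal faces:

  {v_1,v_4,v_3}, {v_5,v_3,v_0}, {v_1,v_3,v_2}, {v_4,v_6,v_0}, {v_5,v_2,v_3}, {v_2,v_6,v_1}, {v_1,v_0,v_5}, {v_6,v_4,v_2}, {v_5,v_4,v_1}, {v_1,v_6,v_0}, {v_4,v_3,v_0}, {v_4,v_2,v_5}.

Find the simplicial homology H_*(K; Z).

H_0 = Z,  H_1 = Z/2,  H_2 = 0.

Take the total order v_0 < v_1 < v_2 < v_3 < v_4 < v_5 < v_6 on the vertex set. Then K (dimension 2) consists of the simplices:

  0-simplices (7): [v_0], [v_1], [v_2], [v_3], [v_4], [v_5], [v_6]
  1-simplices (18): (18 of them)
  2-simplices (12): (12 of them)

so the chain groups are C_0 ≅ Z^7, C_1 ≅ Z^18, C_2 ≅ Z^12.

The boundary map ∂_1: C_1 → C_0 maps an edge to its endpoints' difference, ∂[p,q] = q − p.
The 7×18 boundary matrix has rank 6 and Smith normal form diag(1,1,1,1,1,1).

Boundary ∂_2: C_2 → C_1 acts by ∂[p,q,r] = [q,r] − [p,r] + [p,q]. For instance
  ∂[v_0,v_1,v_6] = [v_1,v_6] − [v_0,v_6] + [v_0,v_1],
  ∂[v_2,v_4,v_6] = [v_4,v_6] − [v_2,v_6] + [v_2,v_4].
This gives a 18×12 integer matrix of rank 12; reducing to Smith normal form yields diagonal entries (1,1,1,1,1,1,1,1,1,1,1,2).

From H_k ≅ ker(∂_k) / im(∂_{k+1}) we obtain:

  H_0: rank C_0 − rank ∂_1 = 7 − 6 = 1, and the invariant factors of ∂_1 are all 1, so H_0 = Z.
  H_1: rank ker ∂_1 − rank ∂_2 = (18 − 6) − 12 = 0, and ∂_2 has invariant factor 2 > 1, so H_1 = Z/2.
  H_2: rank ker ∂_2 − rank ∂_3 = (12 − 12) − 0 = 0, and there is no ∂_3, so H_2 = 0.

(K is a triangulation of the real projective plane RP^2.)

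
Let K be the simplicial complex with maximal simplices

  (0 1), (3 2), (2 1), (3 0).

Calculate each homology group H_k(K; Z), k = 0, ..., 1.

H_0 = Z,  H_1 = Z.

Fix the vertex order 0 < 1 < 2 < 3 and write every simplex with vertices in increasing order. Then dim K = 1 and the simplices of K are:

  0-simplices (4): [0], [1], [2], [3]
  1-simplices (4): [0,1], [0,3], [1,2], [2,3]

giving chain groups C_0 ≅ Z^4, C_1 ≅ Z^4.

∂_1: C_1 → C_0 is given by ∂[p,q] = [q] − [p]. For instance
  ∂[0,1] = [1] − [0].
As a 4×4 matrix over Z this has rank 3, with invariant factors (1,1,1).

Now H_k = ker ∂_k / im ∂_{k+1}, so:

  H_0: rank C_0 − rank ∂_1 = 4 − 3 = 1, and the invariant factors of ∂_1 are all 1, so H_0 = Z.
  H_1: rank ker ∂_1 − rank ∂_2 = (4 − 3) − 0 = 1, and there is no ∂_2, so H_1 = Z.

As a check, the Euler characteristic is 4 − 4 = 0, which agrees with 1 − 1 = 0.
(K is a triangulation of the circle S^1.)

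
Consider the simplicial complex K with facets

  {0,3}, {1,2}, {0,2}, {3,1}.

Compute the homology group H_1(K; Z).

H_1 = Z.

K has 4 vertices, 4 edges.
rank ∂_1 = 3, rank ∂_2 = 0 ⇒ b_1 = 4 − 3 − 0 = 1. So H_1 = Z.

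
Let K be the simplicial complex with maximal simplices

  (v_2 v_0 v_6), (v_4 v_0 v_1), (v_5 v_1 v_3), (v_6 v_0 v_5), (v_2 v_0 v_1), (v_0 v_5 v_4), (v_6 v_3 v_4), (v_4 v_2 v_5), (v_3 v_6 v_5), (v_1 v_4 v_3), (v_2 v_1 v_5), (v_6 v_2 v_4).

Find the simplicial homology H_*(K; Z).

H_0 = Z,  H_1 = Z/2,  H_2 = 0.

K has 7 vertices, 18 edges, 12 triangles.
rank ∂_0 = 0, rank ∂_1 = 6 ⇒ b_0 = 7 − 0 − 6 = 1; all invariant factors of ∂_1 are 1 so no torsion. So H_0 = Z.
rank ∂_1 = 6, rank ∂_2 = 12 ⇒ b_1 = 18 − 6 − 12 = 0; ∂_2 has invariant factor(s) [2] giving torsion. So H_1 = Z/2.
rank ∂_2 = 12, rank ∂_3 = 0 ⇒ b_2 = 12 − 12 − 0 = 0. So H_2 = 0.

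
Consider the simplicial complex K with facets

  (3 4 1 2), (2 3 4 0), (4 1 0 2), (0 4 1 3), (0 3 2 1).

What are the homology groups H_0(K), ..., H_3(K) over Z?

Take the total order 0 < 1 < 2 < 3 < 4 on the vertex set. Then K (dimension 3) consists of the simplices:

  0-simplices (5): [0], [1], [2], [3], [4]
  1-simplices (10): [0,1], [0,2], [0,3], [0,4], [1,2], [1,3], [1,4], [2,3], [2,4], [3,4]
  2-simplices (10): [0,1,2], [0,1,3], [0,1,4], [0,2,3], [0,2,4], [0,3,4], [1,2,3], [1,2,4], [1,3,4], [2,3,4]
  3-simplices (5): [0,1,2,3], [0,1,2,4], [0,1,3,4], [0,2,3,4], [1,2,3,4]

Hence C_0 ≅ Z^5, C_1 ≅ Z^10, C_2 ≅ Z^10, C_3 ≅ Z^5.

Boundary ∂_1: C_1 → C_0 sends each edge [p,q] (with p < q) to q − p. For instance
  ∂[1,3] = [3] − [1].
This gives a 5×10 integer matrix of rank 4; reducing to Smith normal form yields diagonal entries (1,1,1,1).

∂_2: C_2 → C_1 sends each 2-simplex [p,q,r] to [q,r] − [p,r] + [p,q]. For instance
  ∂[2,3,4] = [3,4] − [2,4] + [2,3],
  ∂[1,2,4] = [2,4] − [1,4] + [1,2].
This gives a 10×10 integer matrix of rank 6; reducing to Smith normal form yields diagonal entries (1,1,1,1,1,1).

Boundary ∂_3: C_3 → C_2 sends each 3-simplex σ to the alternating sum Σ_i (−1)^i (σ with its i-th vertex removed). For instance
  ∂[0,1,3,4] = [1,3,4] − [0,3,4] + [0,1,4] − [0,1,3],
  ∂[1,2,3,4] = [2,3,4] − [1,3,4] + [1,2,4] − [1,2,3].
The resulting 10×5 matrix has rank 4, and its Smith normal form has invariant factors (1,1,1,1).

From H_k ≅ ker(∂_k) / im(∂_{k+1}) we obtain:

  H_0: rank C_0 − rank ∂_1 = 5 − 4 = 1, and the invariant factors of ∂_1 are all 1, so H_0 = Z.
  H_1: rank ker ∂_1 − rank ∂_2 = (10 − 4) − 6 = 0, and the invariant factors of ∂_2 are all 1, so H_1 = 0.
  H_2: rank ker ∂_2 − rank ∂_3 = (10 − 6) − 4 = 0, and the invariant factors of ∂_3 are all 1, so H_2 = 0.
  H_3: rank ker ∂_3 − rank ∂_4 = (5 − 4) − 0 = 1, and there is no ∂_4, so H_3 = Z.

As a check, the Euler characteristic is 5 − 10 + 10 − 5 = 0, which agrees with 1 − 0 + 0 − 1 = 0.

H_0 = Z,  H_1 = 0,  H_2 = 0,  H_3 = Z.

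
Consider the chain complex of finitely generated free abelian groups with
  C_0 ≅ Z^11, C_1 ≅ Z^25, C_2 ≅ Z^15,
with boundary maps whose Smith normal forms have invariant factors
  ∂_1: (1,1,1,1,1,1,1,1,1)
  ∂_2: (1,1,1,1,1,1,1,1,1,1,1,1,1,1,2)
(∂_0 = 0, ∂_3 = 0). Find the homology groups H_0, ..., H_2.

H_0: b_0 = 11 − 0 − 9 = 2; torsion from ∂_1 factors > 1: none. So H_0 ≅ Z^2.
H_1: b_1 = 25 − 9 − 15 = 1; torsion from ∂_2 factors > 1: [2]. So H_1 ≅ Z ⊕ Z_2.
H_2: b_2 = 15 − 15 − 0 = 0; torsion from ∂_3 factors > 1: none. So H_2 ≅ 0.

H_0 ≅ Z^2,  H_1 ≅ Z ⊕ Z_2,  H_2 = 0.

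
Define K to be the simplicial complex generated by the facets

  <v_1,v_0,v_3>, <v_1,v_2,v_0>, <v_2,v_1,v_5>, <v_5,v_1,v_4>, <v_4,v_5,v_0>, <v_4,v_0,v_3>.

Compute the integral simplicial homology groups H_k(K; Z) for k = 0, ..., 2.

Order the vertices as v_0 < v_1 < v_2 < v_3 < v_4 < v_5. Listing each simplex with vertices in this order, K has dimension 2 with simplices:

  0-simplices (6): [v_0], [v_1], [v_2], [v_3], [v_4], [v_5]
  1-simplices (12): [v_0,v_1], [v_0,v_2], [v_0,v_3], [v_0,v_4], [v_0,v_5], [v_1,v_2], [v_1,v_3], [v_1,v_4], [v_1,v_5], [v_2,v_5], [v_3,v_4], [v_4,v_5]
  2-simplices (6): [v_0,v_1,v_2], [v_0,v_1,v_3], [v_0,v_3,v_4], [v_0,v_4,v_5], [v_1,v_2,v_5], [v_1,v_4,v_5]

so the chain groups are C_0 ≅ Z^6, C_1 ≅ Z^12, C_2 ≅ Z^6.

The boundary map ∂_1: C_1 → C_0 maps an edge to its endpoints' difference, ∂[p,q] = q − p. For instance
  ∂[v_0,v_1] = [v_1] − [v_0].
The 6×12 boundary matrix has rank 5 and Smith normal form diag(1,1,1,1,1).

Boundary ∂_2: C_2 → C_1 acts by ∂[p,q,r] = [q,r] − [p,r] + [p,q]. For instance
  ∂[v_0,v_4,v_5] = [v_4,v_5] − [v_0,v_5] + [v_0,v_4],
  ∂[v_0,v_1,v_2] = [v_1,v_2] − [v_0,v_2] + [v_0,v_1].
As a 12×6 matrix over Z this has rank 6, with invariant factors (1,1,1,1,1,1).

From H_k ≅ ker(∂_k) / im(∂_{k+1}) we obtain:

  H_0: rank C_0 − rank ∂_1 = 6 − 5 = 1, and the invariant factors of ∂_1 are all 1, so H_0 ≅ Z.
  H_1: rank ker ∂_1 − rank ∂_2 = (12 − 5) − 6 = 1, and the invariant factors of ∂_2 are all 1, so H_1 ≅ Z.
  H_2: rank ker ∂_2 − rank ∂_3 = (6 − 6) − 0 = 0, and there is no ∂_3, so H_2 ≅ 0.

(K is a triangulation of the cylinder S^1 x I.)

H_0 ≅ Z,  H_1 ≅ Z,  H_2 = 0.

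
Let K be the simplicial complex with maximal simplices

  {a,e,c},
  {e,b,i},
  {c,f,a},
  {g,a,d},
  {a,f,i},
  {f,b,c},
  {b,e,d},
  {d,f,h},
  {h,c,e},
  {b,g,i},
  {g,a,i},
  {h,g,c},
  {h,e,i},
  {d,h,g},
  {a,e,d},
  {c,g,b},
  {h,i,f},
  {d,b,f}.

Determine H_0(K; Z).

Take the total order a < b < c < d < e < f < g < h < i on the vertex set. Then K (dimension 2) consists of the simplices:

  0-simplices (9): a, b, c, d, e, f, g, h, i
  1-simplices (27): ac, ad, ae, af, ag, ai, bc, bd, be, bf, bg, bi, ce, cf, cg, ch, de, df, dg, dh, eh, ei, fh, fi, gh, gi, hi
  2-simplices (18): ace, acf, ade, adg, afi, agi, bcf, bcg, bde, bdf, bei, bgi, ceh, cgh, dfh, dgh, ehi, fhi

so the chain groups are C_0 ≅ Z^9, C_1 ≅ Z^27, C_2 ≅ Z^18.

The boundary map ∂_1: C_1 → C_0 is given by ∂[p,q] = [q] − [p]. For instance
  ∂dg = g − d.
The 9×27 boundary matrix has rank 8 and Smith normal form diag(1,1,1,1,1,1,1,1).

Boundary ∂_2: C_2 → C_1 maps a triangle to the signed sum of its edges. For instance
  ∂dgh = gh − dh + dg,
  ∂afi = fi − ai + af.
The resulting 27×18 matrix has rank 17, and its Smith normal form has invariant factors (1,1,1,1,1,1,1,1,1,1,1,1,1,1,1,1,1).

Reading off H_k = ker ∂_k / im ∂_{k+1}:

  H_0: rank C_0 − rank ∂_1 = 9 − 8 = 1, and the invariant factors of ∂_1 are all 1, so H_0 ≅ Z.

H_0 = Z.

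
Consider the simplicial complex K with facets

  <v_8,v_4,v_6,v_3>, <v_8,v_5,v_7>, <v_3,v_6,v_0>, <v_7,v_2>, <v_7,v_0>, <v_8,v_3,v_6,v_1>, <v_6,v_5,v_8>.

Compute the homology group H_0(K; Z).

H_0 = Z.

K has 9 vertices, 17 edges, 10 triangles, 2 3-simplices.
rank ∂_0 = 0, rank ∂_1 = 8 ⇒ b_0 = 9 − 0 − 8 = 1; all invariant factors of ∂_1 are 1 so no torsion. So H_0 = Z.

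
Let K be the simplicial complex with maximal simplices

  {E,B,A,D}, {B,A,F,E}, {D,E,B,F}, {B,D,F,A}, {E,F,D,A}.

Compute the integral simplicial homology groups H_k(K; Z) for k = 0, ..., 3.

Fix the vertex order A < B < D < E < F and write every simplex with vertices in increasing order. Then dim K = 3 and the simplices of K are:

  0-simplices (5): A, B, D, E, F
  1-simplices (10): AB, AD, AE, AF, BD, BE, BF, DE, DF, EF
  2-simplices (10): ABD, ABE, ABF, ADE, ADF, AEF, BDE, BDF, BEF, DEF
  3-simplices (5): ABDE, ABDF, ABEF, ADEF, BDEF

Hence C_0 ≅ Z^5, C_1 ≅ Z^10, C_2 ≅ Z^10, C_3 ≅ Z^5.

The boundary map ∂_1: C_1 → C_0 maps an edge to its endpoints' difference, ∂[p,q] = q − p. For instance
  ∂AD = D − A.
As a 5×10 matrix over Z this has rank 4, with invariant factors (1,1,1,1).

∂_2: C_2 → C_1 acts by ∂[p,q,r] = [q,r] − [p,r] + [p,q]. For instance
  ∂ADE = DE − AE + AD,
  ∂DEF = EF − DF + DE.
The 10×10 boundary matrix has rank 6 and Smith normal form diag(1,1,1,1,1,1).

∂_3: C_3 → C_2 sends each 3-simplex σ to the alternating sum Σ_i (−1)^i (σ with its i-th vertex removed). For instance
  ∂ABEF = BEF − AEF + ABF − ABE,
  ∂ADEF = DEF − AEF + ADF − ADE.
This gives a 10×5 integer matrix of rank 4; reducing to Smith normal form yields diagonal entries (1,1,1,1).

From H_k ≅ ker(∂_k) / im(∂_{k+1}) we obtain:

  H_0: rank C_0 − rank ∂_1 = 5 − 4 = 1, and the invariant factors of ∂_1 are all 1, so H_0 ≅ Z.
  H_1: rank ker ∂_1 − rank ∂_2 = (10 − 4) − 6 = 0, and the invariant factors of ∂_2 are all 1, so H_1 ≅ 0.
  H_2: rank ker ∂_2 − rank ∂_3 = (10 − 6) − 4 = 0, and the invariant factors of ∂_3 are all 1, so H_2 ≅ 0.
  H_3: rank ker ∂_3 − rank ∂_4 = (5 − 4) − 0 = 1, and there is no ∂_4, so H_3 ≅ Z.

H_0 ≅ Z,  H_1 = 0,  H_2 = 0,  H_3 ≅ Z.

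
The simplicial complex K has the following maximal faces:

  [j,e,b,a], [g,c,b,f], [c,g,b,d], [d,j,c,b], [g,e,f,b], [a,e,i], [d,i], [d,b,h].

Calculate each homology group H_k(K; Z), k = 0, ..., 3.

H_0 ≅ Z,  H_1 ≅ Z,  H_2 = 0,  H_3 = 0.

Order the vertices as a < b < c < d < e < f < g < h < i < j. Listing each simplex with vertices in this order, K has dimension 3 with simplices:

  0-simplices (10): a, b, c, d, e, f, g, h, i, j
  1-simplices (24): ab, ae, ai, aj, bc, bd, be, bf, bg, bh, bj, cd, cf, cg, cj, dg, dh, di, dj, ef, eg, ei, ej, fg
  2-simplices (19): abe, abj, aei, aej, bcd, bcf, bcg, bcj, bdg, bdh, bdj, bef, beg, bej, bfg, cdg, cdj, cfg, efg
  3-simplices (5): abej, bcdg, bcdj, bcfg, befg

giving chain groups C_0 ≅ Z^10, C_1 ≅ Z^24, C_2 ≅ Z^19, C_3 ≅ Z^5.

The boundary map ∂_1: C_1 → C_0 is given by ∂[p,q] = [q] − [p]. For instance
  ∂ae = e − a.
The 10×24 boundary matrix has rank 9 and Smith normal form diag(1,1,1,1,1,1,1,1,1).

The boundary map ∂_2: C_2 → C_1 sends each 2-simplex [p,q,r] to [q,r] − [p,r] + [p,q]. For instance
  ∂aej = ej − aj + ae,
  ∂bef = ef − bf + be.
This gives a 24×19 integer matrix of rank 14; reducing to Smith normal form yields diagonal entries (1,1,1,1,1,1,1,1,1,1,1,1,1,1).

The boundary map ∂_3: C_3 → C_2 sends each 3-simplex σ to the alternating sum Σ_i (−1)^i (σ with its i-th vertex removed). For instance
  ∂bcdj = cdj − bdj + bcj − bcd,
  ∂bcdg = cdg − bdg + bcg − bcd.
The resulting 19×5 matrix has rank 5, and its Smith normal form has invariant factors (1,1,1,1,1).

Now H_k = ker ∂_k / im ∂_{k+1}, so:

  H_0: rank C_0 − rank ∂_1 = 10 − 9 = 1, and the invariant factors of ∂_1 are all 1, so H_0 = Z.
  H_1: rank ker ∂_1 − rank ∂_2 = (24 − 9) − 14 = 1, and the invariant factors of ∂_2 are all 1, so H_1 = Z.
  H_2: rank ker ∂_2 − rank ∂_3 = (19 − 14) − 5 = 0, and the invariant factors of ∂_3 are all 1, so H_2 = 0.
  H_3: rank ker ∂_3 − rank ∂_4 = (5 − 5) − 0 = 0, and there is no ∂_4, so H_3 = 0.

As a check, the Euler characteristic is 10 − 24 + 19 − 5 = 0, which agrees with 1 − 1 + 0 − 0 = 0.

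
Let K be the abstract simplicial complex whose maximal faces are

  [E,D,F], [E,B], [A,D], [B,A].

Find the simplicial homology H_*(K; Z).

H_0 ≅ Z,  H_1 ≅ Z,  H_2 = 0.

K has 5 vertices, 6 edges, 1 triangle.
rank ∂_0 = 0, rank ∂_1 = 4 ⇒ b_0 = 5 − 0 − 4 = 1; all invariant factors of ∂_1 are 1 so no torsion. So H_0 ≅ Z.
rank ∂_1 = 4, rank ∂_2 = 1 ⇒ b_1 = 6 − 4 − 1 = 1; all invariant factors of ∂_2 are 1 so no torsion. So H_1 ≅ Z.
rank ∂_2 = 1, rank ∂_3 = 0 ⇒ b_2 = 1 − 1 − 0 = 0. So H_2 ≅ 0.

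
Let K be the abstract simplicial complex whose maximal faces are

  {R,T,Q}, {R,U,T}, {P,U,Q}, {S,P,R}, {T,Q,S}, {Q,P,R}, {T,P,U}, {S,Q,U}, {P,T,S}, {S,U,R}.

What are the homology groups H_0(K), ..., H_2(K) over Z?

We work with the vertex ordering P < Q < R < S < T < U. The simplices of K, each written with vertices in increasing order, are:

  0-simplices (6): P, Q, R, S, T, U
  1-simplices (15): PQ, PR, PS, PT, PU, QR, QS, QT, QU, RS, RT, RU, ST, SU, TU
  2-simplices (10): PQR, PQU, PRS, PST, PTU, QRT, QST, QSU, RSU, RTU

so the chain groups are C_0 ≅ Z^6, C_1 ≅ Z^15, C_2 ≅ Z^10.

The boundary map ∂_1: C_1 → C_0 maps an edge to its endpoints' difference, ∂[p,q] = q − p. For instance
  ∂PT = T − P.
The resulting 6×15 matrix has rank 5, and its Smith normal form has invariant factors (1,1,1,1,1).

Boundary ∂_2: C_2 → C_1 sends each 2-simplex [p,q,r] to [q,r] − [p,r] + [p,q]. For instance
  ∂RTU = TU − RU + RT,
  ∂PQU = QU − PU + PQ.
The 15×10 boundary matrix has rank 10 and Smith normal form diag(1,1,1,1,1,1,1,1,1,2).

Now H_k = ker ∂_k / im ∂_{k+1}, so:

  H_0: rank C_0 − rank ∂_1 = 6 − 5 = 1, and the invariant factors of ∂_1 are all 1, so H_0 ≅ Z.
  H_1: rank ker ∂_1 − rank ∂_2 = (15 − 5) − 10 = 0, and ∂_2 has invariant factor 2 > 1, so H_1 ≅ Z/2.
  H_2: rank ker ∂_2 − rank ∂_3 = (10 − 10) − 0 = 0, and there is no ∂_3, so H_2 ≅ 0.

H_0 ≅ Z,  H_1 ≅ Z/2,  H_2 = 0.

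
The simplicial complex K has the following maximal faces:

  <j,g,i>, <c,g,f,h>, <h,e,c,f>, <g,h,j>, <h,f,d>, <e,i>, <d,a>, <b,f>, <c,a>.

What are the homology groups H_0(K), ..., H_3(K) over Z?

H_0 ≅ Z,  H_1 ≅ Z^2,  H_2 = 0,  H_3 = 0.

Take the total order a < b < c < d < e < f < g < h < i < j on the vertex set. Then K (dimension 3) consists of the simplices:

  0-simplices (10): a, b, c, d, e, f, g, h, i, j
  1-simplices (19): ac, ad, bf, ce, cf, cg, ch, df, dh, ef, eh, ei, fg, fh, gh, gi, gj, hj, ij
  2-simplices (10): cef, ceh, cfg, cfh, cgh, dfh, efh, fgh, ghj, gij
  3-simplices (2): cefh, cfgh

giving chain groups C_0 ≅ Z^10, C_1 ≅ Z^19, C_2 ≅ Z^10, C_3 ≅ Z^2.

The boundary map ∂_1: C_1 → C_0 sends each edge [p,q] (with p < q) to q − p.
This gives a 10×19 integer matrix of rank 9; reducing to Smith normal form yields diagonal entries (1,1,1,1,1,1,1,1,1).

∂_2: C_2 → C_1 sends each 2-simplex [p,q,r] to [q,r] − [p,r] + [p,q]. For instance
  ∂dfh = fh − dh + df,
  ∂ceh = eh − ch + ce.
The resulting 19×10 matrix has rank 8, and its Smith normal form has invariant factors (1,1,1,1,1,1,1,1).

∂_3: C_3 → C_2 sends each 3-simplex σ to the alternating sum Σ_i (−1)^i (σ with its i-th vertex removed). For instance
  ∂cefh = efh − cfh + ceh − cef,
  ∂cfgh = fgh − cgh + cfh − cfg.
This gives a 10×2 integer matrix of rank 2; reducing to Smith normal form yields diagonal entries (1,1).

Now H_k = ker ∂_k / im ∂_{k+1}, so:

  H_0: rank C_0 − rank ∂_1 = 10 − 9 = 1, and the invariant factors of ∂_1 are all 1, so H_0 = Z.
  H_1: rank ker ∂_1 − rank ∂_2 = (19 − 9) − 8 = 2, and the invariant factors of ∂_2 are all 1, so H_1 = Z^2.
  H_2: rank ker ∂_2 − rank ∂_3 = (10 − 8) − 2 = 0, and the invariant factors of ∂_3 are all 1, so H_2 = 0.
  H_3: rank ker ∂_3 − rank ∂_4 = (2 − 2) − 0 = 0, and there is no ∂_4, so H_3 = 0.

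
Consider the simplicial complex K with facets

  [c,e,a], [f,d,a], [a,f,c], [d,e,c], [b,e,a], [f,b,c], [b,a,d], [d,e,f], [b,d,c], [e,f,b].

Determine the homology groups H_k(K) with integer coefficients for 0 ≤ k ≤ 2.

Fix the vertex order a < b < c < d < e < f and write every simplex with vertices in increasing order. Then dim K = 2 and the simplices of K are:

  0-simplices (6): a, b, c, d, e, f
  1-simplices (15): ab, ac, ad, ae, af, bc, bd, be, bf, cd, ce, cf, de, df, ef
  2-simplices (10): abd, abe, ace, acf, adf, bcd, bcf, bef, cde, def

giving chain groups C_0 ≅ Z^6, C_1 ≅ Z^15, C_2 ≅ Z^10.

Boundary ∂_1: C_1 → C_0 maps an edge to its endpoints' difference, ∂[p,q] = q − p. For instance
  ∂de = e − d.
This gives a 6×15 integer matrix of rank 5; reducing to Smith normal form yields diagonal entries (1,1,1,1,1).

∂_2: C_2 → C_1 sends each 2-simplex [p,q,r] to [q,r] − [p,r] + [p,q]. For instance
  ∂acf = cf − af + ac,
  ∂cde = de − ce + cd.
As a 15×10 matrix over Z this has rank 10, with invariant factors (1,1,1,1,1,1,1,1,1,2).

Reading off H_k = ker ∂_k / im ∂_{k+1}:

  H_0: rank C_0 − rank ∂_1 = 6 − 5 = 1, and the invariant factors of ∂_1 are all 1, so H_0 = Z.
  H_1: rank ker ∂_1 − rank ∂_2 = (15 − 5) − 10 = 0, and ∂_2 has invariant factor 2 > 1, so H_1 = Z_2.
  H_2: rank ker ∂_2 − rank ∂_3 = (10 − 10) − 0 = 0, and there is no ∂_3, so H_2 = 0.

H_0 = Z,  H_1 = Z_2,  H_2 = 0.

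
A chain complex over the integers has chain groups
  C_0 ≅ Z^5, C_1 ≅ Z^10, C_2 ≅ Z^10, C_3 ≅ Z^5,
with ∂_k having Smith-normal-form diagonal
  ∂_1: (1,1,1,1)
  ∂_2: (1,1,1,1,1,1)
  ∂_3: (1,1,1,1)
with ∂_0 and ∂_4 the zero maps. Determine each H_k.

H_0 ≅ Z,  H_1 = 0,  H_2 = 0,  H_3 ≅ Z.

H_0: b_0 = 5 − 0 − 4 = 1; torsion from ∂_1 factors > 1: none. So H_0 ≅ Z.
H_1: b_1 = 10 − 4 − 6 = 0; torsion from ∂_2 factors > 1: none. So H_1 ≅ 0.
H_2: b_2 = 10 − 6 − 4 = 0; torsion from ∂_3 factors > 1: none. So H_2 ≅ 0.
H_3: b_3 = 5 − 4 − 0 = 1; torsion from ∂_4 factors > 1: none. So H_3 ≅ Z.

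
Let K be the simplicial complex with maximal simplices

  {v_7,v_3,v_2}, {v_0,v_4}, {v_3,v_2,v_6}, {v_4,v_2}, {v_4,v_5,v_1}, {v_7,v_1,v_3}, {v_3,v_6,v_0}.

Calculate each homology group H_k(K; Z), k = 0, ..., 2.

Take the total order v_0 < v_1 < v_2 < v_3 < v_4 < v_5 < v_6 < v_7 on the vertex set. Then K (dimension 2) consists of the simplices:

  0-simplices (8): [v_0], [v_1], [v_2], [v_3], [v_4], [v_5], [v_6], [v_7]
  1-simplices (14): [v_0,v_3], [v_0,v_4], [v_0,v_6], [v_1,v_3], [v_1,v_4], [v_1,v_5], [v_1,v_7], [v_2,v_3], [v_2,v_4], [v_2,v_6], [v_2,v_7], [v_3,v_6], [v_3,v_7], [v_4,v_5]
  2-simplices (5): [v_0,v_3,v_6], [v_1,v_3,v_7], [v_1,v_4,v_5], [v_2,v_3,v_6], [v_2,v_3,v_7]

Hence C_0 ≅ Z^8, C_1 ≅ Z^14, C_2 ≅ Z^5.

The boundary map ∂_1: C_1 → C_0 is given by ∂[p,q] = [q] − [p]. For instance
  ∂[v_0,v_6] = [v_6] − [v_0].
The 8×14 boundary matrix has rank 7 and Smith normal form diag(1,1,1,1,1,1,1).

∂_2: C_2 → C_1 maps a triangle to the signed sum of its edges. For instance
  ∂[v_1,v_4,v_5] = [v_4,v_5] − [v_1,v_5] + [v_1,v_4],
  ∂[v_0,v_3,v_6] = [v_3,v_6] − [v_0,v_6] + [v_0,v_3].
This gives a 14×5 integer matrix of rank 5; reducing to Smith normal form yields diagonal entries (1,1,1,1,1).

From H_k ≅ ker(∂_k) / im(∂_{k+1}) we obtain:

  H_0: rank C_0 − rank ∂_1 = 8 − 7 = 1, and the invariant factors of ∂_1 are all 1, so H_0 = Z.
  H_1: rank ker ∂_1 − rank ∂_2 = (14 − 7) − 5 = 2, and the invariant factors of ∂_2 are all 1, so H_1 = Z^2.
  H_2: rank ker ∂_2 − rank ∂_3 = (5 − 5) − 0 = 0, and there is no ∂_3, so H_2 = 0.

As a check, the Euler characteristic is 8 − 14 + 5 = -1, which agrees with 1 − 2 + 0 = -1.

H_0 ≅ Z,  H_1 ≅ Z^2,  H_2 = 0.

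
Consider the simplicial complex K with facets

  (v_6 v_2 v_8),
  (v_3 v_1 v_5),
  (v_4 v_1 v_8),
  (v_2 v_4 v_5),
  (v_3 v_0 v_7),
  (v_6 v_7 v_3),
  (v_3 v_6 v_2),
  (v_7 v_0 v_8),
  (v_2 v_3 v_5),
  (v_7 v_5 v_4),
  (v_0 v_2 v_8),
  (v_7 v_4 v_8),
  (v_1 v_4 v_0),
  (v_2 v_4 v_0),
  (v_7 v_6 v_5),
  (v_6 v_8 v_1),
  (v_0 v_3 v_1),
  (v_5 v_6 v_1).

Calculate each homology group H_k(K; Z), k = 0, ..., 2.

H_0 = Z,  H_1 = Z ⊕ Z/2,  H_2 = 0.

Order the vertices as v_0 < v_1 < v_2 < v_3 < v_4 < v_5 < v_6 < v_7 < v_8. Listing each simplex with vertices in this order, K has dimension 2 with simplices:

  0-simplices (9): [v_0], [v_1], [v_2], [v_3], [v_4], [v_5], [v_6], [v_7], [v_8]
  1-simplices (27): (27 of them)
  2-simplices (18): (18 of them)

so the chain groups are C_0 ≅ Z^9, C_1 ≅ Z^27, C_2 ≅ Z^18.

∂_1: C_1 → C_0 is given by ∂[p,q] = [q] − [p]. For instance
  ∂[v_4,v_8] = [v_8] − [v_4].
The 9×27 boundary matrix has rank 8 and Smith normal form diag(1,1,1,1,1,1,1,1).

∂_2: C_2 → C_1 acts by ∂[p,q,r] = [q,r] − [p,r] + [p,q]. For instance
  ∂[v_1,v_4,v_8] = [v_4,v_8] − [v_1,v_8] + [v_1,v_4],
  ∂[v_0,v_3,v_7] = [v_3,v_7] − [v_0,v_7] + [v_0,v_3].
The resulting 27×18 matrix has rank 18, and its Smith normal form has invariant factors (1,1,1,1,1,1,1,1,1,1,1,1,1,1,1,1,1,2).

From H_k ≅ ker(∂_k) / im(∂_{k+1}) we obtain:

  H_0: rank C_0 − rank ∂_1 = 9 − 8 = 1, and the invariant factors of ∂_1 are all 1, so H_0 = Z.
  H_1: rank ker ∂_1 − rank ∂_2 = (27 − 8) − 18 = 1, and ∂_2 has invariant factor 2 > 1, so H_1 = Z ⊕ Z/2.
  H_2: rank ker ∂_2 − rank ∂_3 = (18 − 18) − 0 = 0, and there is no ∂_3, so H_2 = 0.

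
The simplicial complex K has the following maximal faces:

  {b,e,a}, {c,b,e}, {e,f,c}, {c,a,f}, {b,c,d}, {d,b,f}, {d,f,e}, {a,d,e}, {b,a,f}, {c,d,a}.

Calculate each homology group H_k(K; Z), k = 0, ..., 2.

Order the vertices as a < b < c < d < e < f. Listing each simplex with vertices in this order, K has dimension 2 with simplices:

  0-simplices (6): a, b, c, d, e, f
  1-simplices (15): ab, ac, ad, ae, af, bc, bd, be, bf, cd, ce, cf, de, df, ef
  2-simplices (10): abe, abf, acd, acf, ade, bcd, bce, bdf, cef, def

so the chain groups are C_0 ≅ Z^6, C_1 ≅ Z^15, C_2 ≅ Z^10.

Boundary ∂_1: C_1 → C_0 maps an edge to its endpoints' difference, ∂[p,q] = q − p.
The 6×15 boundary matrix has rank 5 and Smith normal form diag(1,1,1,1,1).

The boundary map ∂_2: C_2 → C_1 sends each 2-simplex [p,q,r] to [q,r] − [p,r] + [p,q]. For instance
  ∂bce = ce − be + bc,
  ∂cef = ef − cf + ce.
This gives a 15×10 integer matrix of rank 10; reducing to Smith normal form yields diagonal entries (1,1,1,1,1,1,1,1,1,2).

Reading off H_k = ker ∂_k / im ∂_{k+1}:

  H_0: rank C_0 − rank ∂_1 = 6 − 5 = 1, and the invariant factors of ∂_1 are all 1, so H_0 ≅ Z.
  H_1: rank ker ∂_1 − rank ∂_2 = (15 − 5) − 10 = 0, and ∂_2 has invariant factor 2 > 1, so H_1 ≅ Z/2.
  H_2: rank ker ∂_2 − rank ∂_3 = (10 − 10) − 0 = 0, and there is no ∂_3, so H_2 ≅ 0.

H_0 = Z,  H_1 = Z/2,  H_2 = 0.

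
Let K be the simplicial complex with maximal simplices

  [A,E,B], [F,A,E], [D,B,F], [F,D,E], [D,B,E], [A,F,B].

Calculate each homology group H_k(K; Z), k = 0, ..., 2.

Take the total order A < B < D < E < F on the vertex set. Then K (dimension 2) consists of the simplices:

  0-simplices (5): A, B, D, E, F
  1-simplices (9): AB, AE, AF, BD, BE, BF, DE, DF, EF
  2-simplices (6): ABE, ABF, AEF, BDE, BDF, DEF

so the chain groups are C_0 ≅ Z^5, C_1 ≅ Z^9, C_2 ≅ Z^6.

∂_1: C_1 → C_0 is given by ∂[p,q] = [q] − [p]. For instance
  ∂AF = F − A.
As a 5×9 matrix over Z this has rank 4, with invariant factors (1,1,1,1).

Boundary ∂_2: C_2 → C_1 sends each 2-simplex [p,q,r] to [q,r] − [p,r] + [p,q]. For instance
  ∂ABE = BE − AE + AB,
  ∂ABF = BF − AF + AB.
As a 9×6 matrix over Z this has rank 5, with invariant factors (1,1,1,1,1).

Now H_k = ker ∂_k / im ∂_{k+1}, so:

  H_0: rank C_0 − rank ∂_1 = 5 − 4 = 1, and the invariant factors of ∂_1 are all 1, so H_0 ≅ Z.
  H_1: rank ker ∂_1 − rank ∂_2 = (9 − 4) − 5 = 0, and the invariant factors of ∂_2 are all 1, so H_1 ≅ 0.
  H_2: rank ker ∂_2 − rank ∂_3 = (6 − 5) − 0 = 1, and there is no ∂_3, so H_2 ≅ Z.

H_0 = Z,  H_1 = 0,  H_2 = Z.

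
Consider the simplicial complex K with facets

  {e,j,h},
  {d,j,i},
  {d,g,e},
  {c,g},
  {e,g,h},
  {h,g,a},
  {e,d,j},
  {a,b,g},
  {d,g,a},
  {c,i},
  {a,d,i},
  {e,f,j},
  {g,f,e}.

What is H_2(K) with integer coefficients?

H_2 ≅ 0.

Order the vertices as a < b < c < d < e < f < g < h < i < j. Listing each simplex with vertices in this order, K has dimension 2 with simplices:

  0-simplices (10): a, b, c, d, e, f, g, h, i, j
  1-simplices (21): ab, ad, ag, ah, ai, bg, cg, ci, de, dg, di, dj, ef, eg, eh, ej, fg, fj, gh, hj, ij
  2-simplices (11): abg, adg, adi, agh, deg, dej, dij, efg, efj, egh, ehj

so the chain groups are C_0 ≅ Z^10, C_1 ≅ Z^21, C_2 ≅ Z^11.

The boundary map ∂_1: C_1 → C_0 sends each edge [p,q] (with p < q) to q − p.
The resulting 10×21 matrix has rank 9, and its Smith normal form has invariant factors (1,1,1,1,1,1,1,1,1).

∂_2: C_2 → C_1 maps a triangle to the signed sum of its edges. For instance
  ∂dej = ej − dj + de,
  ∂adg = dg − ag + ad.
The resulting 21×11 matrix has rank 11, and its Smith normal form has invariant factors (1,1,1,1,1,1,1,1,1,1,1).

Reading off H_k = ker ∂_k / im ∂_{k+1}:

  H_2: rank ker ∂_2 − rank ∂_3 = (11 − 11) − 0 = 0, and there is no ∂_3, so H_2 = 0.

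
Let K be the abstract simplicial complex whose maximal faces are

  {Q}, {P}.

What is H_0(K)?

We work with the vertex ordering P < Q. The simplices of K, each written with vertices in increasing order, are:

  0-simplices (2): P, Q

giving chain groups C_0 ≅ Z^2.

Computing H_k = (kernel of ∂_k) / (image of ∂_{k+1}):

  H_0: rank C_0 − rank ∂_1 = 2 − 0 = 2, and there is no ∂_1, so H_0 = Z^2.

H_0 = Z^2.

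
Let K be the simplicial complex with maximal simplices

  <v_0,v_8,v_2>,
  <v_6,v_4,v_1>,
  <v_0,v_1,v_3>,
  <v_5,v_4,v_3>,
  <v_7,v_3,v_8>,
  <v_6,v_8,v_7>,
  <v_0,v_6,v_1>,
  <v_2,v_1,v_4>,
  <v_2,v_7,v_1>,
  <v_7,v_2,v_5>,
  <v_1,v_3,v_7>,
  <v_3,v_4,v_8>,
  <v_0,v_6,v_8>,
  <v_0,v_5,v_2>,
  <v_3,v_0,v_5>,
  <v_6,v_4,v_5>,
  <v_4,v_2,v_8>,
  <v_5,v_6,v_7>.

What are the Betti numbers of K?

b_0 = 1, b_1 = 2, b_2 = 1.

Take the total order v_0 < v_1 < v_2 < v_3 < v_4 < v_5 < v_6 < v_7 < v_8 on the vertex set. Then K (dimension 2) consists of the simplices:

  0-simplices (9): [v_0], [v_1], [v_2], [v_3], [v_4], [v_5], [v_6], [v_7], [v_8]
  1-simplices (27): (27 of them)
  2-simplices (18): (18 of them)

so the chain groups are C_0 ≅ Z^9, C_1 ≅ Z^27, C_2 ≅ Z^18.

Boundary ∂_1: C_1 → C_0 is given by ∂[p,q] = [q] − [p]. For instance
  ∂[v_0,v_8] = [v_8] − [v_0].
As a 9×27 matrix over Z this has rank 8, with invariant factors (1,1,1,1,1,1,1,1).

Boundary ∂_2: C_2 → C_1 maps a triangle to the signed sum of its edges. For instance
  ∂[v_1,v_3,v_7] = [v_3,v_7] − [v_1,v_7] + [v_1,v_3],
  ∂[v_0,v_1,v_6] = [v_1,v_6] − [v_0,v_6] + [v_0,v_1].
The 27×18 boundary matrix has rank 17 and Smith normal form diag(1,1,1,1,1,1,1,1,1,1,1,1,1,1,1,1,1).

Computing H_k = (kernel of ∂_k) / (image of ∂_{k+1}):

  H_0: rank C_0 − rank ∂_1 = 9 − 8 = 1, and the invariant factors of ∂_1 are all 1, so H_0 = Z.
  H_1: rank ker ∂_1 − rank ∂_2 = (27 − 8) − 17 = 2, and the invariant factors of ∂_2 are all 1, so H_1 = Z^2.
  H_2: rank ker ∂_2 − rank ∂_3 = (18 − 17) − 0 = 1, and there is no ∂_3, so H_2 = Z.

(K is a triangulation of the torus T^2.)

Hence the Betti numbers are b_0 = 1, b_1 = 2, b_2 = 1.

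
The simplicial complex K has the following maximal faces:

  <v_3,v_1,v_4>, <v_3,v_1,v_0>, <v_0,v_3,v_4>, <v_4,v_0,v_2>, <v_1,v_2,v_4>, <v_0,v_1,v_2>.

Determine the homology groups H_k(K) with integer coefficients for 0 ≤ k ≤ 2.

Order the vertices as v_0 < v_1 < v_2 < v_3 < v_4. Listing each simplex with vertices in this order, K has dimension 2 with simplices:

  0-simplices (5): [v_0], [v_1], [v_2], [v_3], [v_4]
  1-simplices (9): [v_0,v_1], [v_0,v_2], [v_0,v_3], [v_0,v_4], [v_1,v_2], [v_1,v_3], [v_1,v_4], [v_2,v_4], [v_3,v_4]
  2-simplices (6): [v_0,v_1,v_2], [v_0,v_1,v_3], [v_0,v_2,v_4], [v_0,v_3,v_4], [v_1,v_2,v_4], [v_1,v_3,v_4]

Hence C_0 ≅ Z^5, C_1 ≅ Z^9, C_2 ≅ Z^6.

Boundary ∂_1: C_1 → C_0 is given by ∂[p,q] = [q] − [p]. For instance
  ∂[v_1,v_3] = [v_3] − [v_1].
This gives a 5×9 integer matrix of rank 4; reducing to Smith normal form yields diagonal entries (1,1,1,1).

Boundary ∂_2: C_2 → C_1 acts by ∂[p,q,r] = [q,r] − [p,r] + [p,q]. For instance
  ∂[v_0,v_2,v_4] = [v_2,v_4] − [v_0,v_4] + [v_0,v_2],
  ∂[v_0,v_3,v_4] = [v_3,v_4] − [v_0,v_4] + [v_0,v_3].
The resulting 9×6 matrix has rank 5, and its Smith normal form has invariant factors (1,1,1,1,1).

From H_k ≅ ker(∂_k) / im(∂_{k+1}) we obtain:

  H_0: rank C_0 − rank ∂_1 = 5 − 4 = 1, and the invariant factors of ∂_1 are all 1, so H_0 = Z.
  H_1: rank ker ∂_1 − rank ∂_2 = (9 − 4) − 5 = 0, and the invariant factors of ∂_2 are all 1, so H_1 = 0.
  H_2: rank ker ∂_2 − rank ∂_3 = (6 − 5) − 0 = 1, and there is no ∂_3, so H_2 = Z.

As a check, the Euler characteristic is 5 − 9 + 6 = 2, which agrees with 1 − 0 + 1 = 2.
(K is a triangulation of the 2-sphere S^2.)

H_0 = Z,  H_1 = 0,  H_2 = Z.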